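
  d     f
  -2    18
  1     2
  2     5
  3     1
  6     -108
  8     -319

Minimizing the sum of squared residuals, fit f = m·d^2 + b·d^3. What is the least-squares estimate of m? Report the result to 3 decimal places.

m = 2.961

Setting ∂/∂m … = 0 gives: 5506·m + 40788·b = -24201;  40788·m + 309658·b = -186731.
Δ = 5506·309658 − 40788² = 41316004.
m = ((-24201)·309658 − 40788·(-186731))/41316004 = 61175385/20658002; b = (5506·(-186731) − 40788·(-24201))/41316004 = -20515249/20658002.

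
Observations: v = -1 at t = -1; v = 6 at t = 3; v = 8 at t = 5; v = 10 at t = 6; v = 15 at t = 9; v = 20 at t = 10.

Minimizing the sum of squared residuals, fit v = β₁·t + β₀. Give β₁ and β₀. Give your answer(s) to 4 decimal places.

MᵀM·[β₁, β₀]ᵀ = Mᵀv reads: 252·β₁ + 32·β₀ = 454;  32·β₁ + 6·β₀ = 58.
Eliminating β₀: 6·(row 1) − 32·(row 2) gives 488·β₁ = 6·454 − 32·58 = 868, so β₁ = 217/122.
Then β₀ = (58 − 32·(217/122))/6 = 11/61.

β₁ = 1.7787, β₀ = 0.1803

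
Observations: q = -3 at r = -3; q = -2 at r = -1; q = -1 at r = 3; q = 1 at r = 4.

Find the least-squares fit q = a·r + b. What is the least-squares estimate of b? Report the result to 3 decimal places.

b = -1.611

The normal equations are: 35·a + 3·b = 12;  3·a + 4·b = -5.
(Σr·r = 35, Σr = 3, Σ1 = 4, Σr·q = 12, Σq = -5.)
Eliminating b: 4·(row 1) − 3·(row 2) gives 131·a = 4·12 − 3·(-5) = 63, so a = 63/131.
Then b = ((-5) − 3·(63/131))/4 = -211/131.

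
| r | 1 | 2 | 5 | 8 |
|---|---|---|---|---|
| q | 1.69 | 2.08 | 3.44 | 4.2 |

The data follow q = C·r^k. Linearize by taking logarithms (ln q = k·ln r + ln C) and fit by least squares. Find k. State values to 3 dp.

k = 0.454

Let Y = ln q. Fitting Y = k·ln r + ln C by least squares:
Σln r = 4.3820, Σ(ln r)² = 7.3948, Σln q = 3.9277, Σln r·ln q = 5.4802.
Normal system: [[7.3948, 4.3820]; [4.3820, 4]]·[k, ln C]ᵀ = [5.4802, 3.9277]ᵀ.
Slope k = (n·Σln r·ln q − Σln r·Σln q)/(n·Σ(ln r)² − (Σln r)²) = (4·5.4802 − 4.3820·3.9277)/10.3771 = 0.45387; ln C = (Σln q − k·Σln r)/n = 0.48470.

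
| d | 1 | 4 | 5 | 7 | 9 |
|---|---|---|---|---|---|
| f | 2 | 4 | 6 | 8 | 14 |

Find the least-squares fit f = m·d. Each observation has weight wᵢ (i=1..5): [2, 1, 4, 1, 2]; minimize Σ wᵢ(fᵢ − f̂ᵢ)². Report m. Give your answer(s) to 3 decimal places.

m = 1.362

Setting ∂/∂m … = 0 gives: 329·m = 448.
m = 448/329 = 1.3617.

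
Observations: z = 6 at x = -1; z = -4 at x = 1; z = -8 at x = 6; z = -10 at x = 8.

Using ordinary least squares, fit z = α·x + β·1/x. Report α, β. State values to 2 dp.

From the data, Σx·x = 102, Σx·1/x = 4, Σ1/x·1/x = 1177/576.
For Mᵀz: Σx·z = -138, Σ1/x·z = -151/12.
Normal equations: [[102, 4]; [4, 1177/576]]·[α, β]ᵀ = [-138, -151/12]ᵀ.
Δ = 102·(1177/576) − 4² = 18473/96.
α = ((-138)·(1177/576) − 4·(-151/12))/(18473/96) = -3177/2639; β = (102·(-151/12) − 4·(-138))/(18473/96) = -10032/2639.

α = -1.20, β = -3.80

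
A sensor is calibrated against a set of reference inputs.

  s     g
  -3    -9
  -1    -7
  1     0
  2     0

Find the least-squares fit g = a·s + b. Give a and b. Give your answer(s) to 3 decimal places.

Entries of MᵀM: Σs·s = 15, Σs = -1, Σ1 = 4.
And Σs·g = 34, Σg = -16.
Normal equations: [[15, -1]; [-1, 4]]·[a, b]ᵀ = [34, -16]ᵀ.
Determinant 15·4 − (-1)² = 59.
a = (34·4 − (-1)·(-16))/59 = 120/59; b = (15·(-16) − (-1)·34)/59 = -206/59.

a = 2.034, b = -3.492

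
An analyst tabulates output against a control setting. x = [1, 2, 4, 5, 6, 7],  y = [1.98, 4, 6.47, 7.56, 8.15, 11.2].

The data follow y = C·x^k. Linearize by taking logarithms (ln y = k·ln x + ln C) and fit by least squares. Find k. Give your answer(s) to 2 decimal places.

With ln yᵢ as the transformed response and ln xᵢ as the regressor:
Σln x = 7.4265, Σ(ln x)² = 11.9895, Σln y = 10.4734, Σln x·ln y = 15.2653.
Equations: 11.9895·k + 7.4265·ln C = 15.2653;  7.4265·k + 6·ln C = 10.4734.
Slope k = (n·Σln x·ln y − Σln x·Σln y)/(n·Σ(ln x)² − (Σln x)²) = (6·15.2653 − 7.4265·10.4734)/16.7835 = 0.82289; ln C = (Σln y − k·Σln x)/n = 0.72702.

k = 0.82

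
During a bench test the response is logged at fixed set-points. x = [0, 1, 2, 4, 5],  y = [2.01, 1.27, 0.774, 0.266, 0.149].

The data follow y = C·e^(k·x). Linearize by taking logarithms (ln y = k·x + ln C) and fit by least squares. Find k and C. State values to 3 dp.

k = -0.522, C = 2.102

Linearized form: ln y = k·x + ln C. From the 5 transformed points,
Σx = 12.0000, Σ(x)² = 46.0000, Σln y = -2.5471, Σx·ln y = -15.0894.
Equations: 46.0000·k + 12.0000·ln C = -15.0894;  12.0000·k + 5·ln C = -2.5471.
Δ = 46.0000·5 − (12.0000)² = 86.0000; k = (-15.0894·5 − 12.0000·-2.5471)/86.0000 = -0.52188, ln C = (46.0000·-2.5471 − 12.0000·-15.0894)/86.0000 = 0.74310, so C = exp(0.74310) = 2.10244.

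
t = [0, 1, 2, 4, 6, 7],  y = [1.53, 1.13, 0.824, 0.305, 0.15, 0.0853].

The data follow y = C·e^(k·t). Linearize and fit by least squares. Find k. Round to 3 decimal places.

With ln yᵢ as the transformed response and tᵢ as the regressor:
Σt = 20.0000, Σ(t)² = 106.0000, Σln y = -5.1922, Σt·ln y = -33.6285.
Normal system: [[106.0000, 20.0000]; [20.0000, 6]]·[k, ln C]ᵀ = [-33.6285, -5.1922]ᵀ.
Solving (det = 236.0000): k = -0.41494, ln C = 0.51776.

k = -0.415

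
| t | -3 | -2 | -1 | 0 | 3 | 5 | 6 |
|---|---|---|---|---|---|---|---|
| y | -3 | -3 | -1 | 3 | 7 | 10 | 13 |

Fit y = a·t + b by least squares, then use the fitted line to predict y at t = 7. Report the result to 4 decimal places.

XᵀX·[a, b]ᵀ = Xᵀy reads: 84·a + 8·b = 165;  8·a + 7·b = 26.
Eliminating b: 7·(row 1) − 8·(row 2) gives 524·a = 7·165 − 8·26 = 947, so a = 947/524.
Then b = (26 − 8·(947/524))/7 = 216/131.
At t = 7: ŷ = (947/524)·(7) + (216/131)·(1) = 7493/524.

ŷ = 14.2996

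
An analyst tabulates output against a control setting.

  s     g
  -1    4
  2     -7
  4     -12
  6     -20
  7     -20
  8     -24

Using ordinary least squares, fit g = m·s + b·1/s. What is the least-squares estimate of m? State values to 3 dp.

Normal-equation sums: Σs·s = 170, Σs·1/s = 6, Σ1/s·1/s = 38845/28224.
And Σs·g = -518, Σ1/s·g = -827/42.
Normal equations: [[170, 6]; [6, 38845/28224]]·[m, b]ᵀ = [-518, -827/42]ᵀ.
Eliminating b: (38845/28224)·(row 1) − 6·(row 2) gives (2793793/14112)·m = (38845/28224)·(-518) − 6·(-827/42) = -1199089/2016, so m = -8393623/2793793.
Then b = ((-827/42) − 6·(-8393623/2793793))/(38845/28224) = -3378144/2793793.

m = -3.004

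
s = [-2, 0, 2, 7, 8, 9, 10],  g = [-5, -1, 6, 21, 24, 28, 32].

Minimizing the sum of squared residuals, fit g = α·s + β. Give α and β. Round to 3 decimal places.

α = 3.091, β = -0.013

With design matrix X, XᵀX = [[302, 34]; [34, 7]] and Xᵀg = [933, 105]ᵀ.
Eliminating β: 7·(row 1) − 34·(row 2) gives 958·α = 7·933 − 34·105 = 2961, so α = 2961/958.
Then β = (105 − 34·(2961/958))/7 = -6/479.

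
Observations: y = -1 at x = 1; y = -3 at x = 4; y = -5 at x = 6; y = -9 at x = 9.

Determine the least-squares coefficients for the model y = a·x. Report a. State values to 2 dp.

a = -0.93

Compute the Gram sums: Σx·x = 134.
Right-hand side: Σx·y = -124.
So AᵀA·[a]ᵀ = Aᵀy: [[134]]·[a]ᵀ = [-124]ᵀ.
a = (-124)/134 = -0.925373.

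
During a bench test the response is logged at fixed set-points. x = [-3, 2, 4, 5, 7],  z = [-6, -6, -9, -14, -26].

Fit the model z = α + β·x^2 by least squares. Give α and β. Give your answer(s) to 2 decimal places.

The normal equations are: 5·α + 103·β = -61;  103·α + 3379·β = -1846.
Eliminating β: 3379·(row 1) − 103·(row 2) gives 6286·α = 3379·(-61) − 103·(-1846) = -15981, so α = -2283/898.
Then β = ((-1846) − 103·(-2283/898))/3379 = -421/898.

α = -2.54, β = -0.47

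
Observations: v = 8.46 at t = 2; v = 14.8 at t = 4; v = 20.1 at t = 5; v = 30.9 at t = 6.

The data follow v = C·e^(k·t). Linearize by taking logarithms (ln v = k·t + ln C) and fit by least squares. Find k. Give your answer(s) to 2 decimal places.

k = 0.32

With ln vᵢ as the transformed response and tᵢ as the regressor:
Σt = 17.0000, Σ(t)² = 81.0000, Σln v = 11.2615, Σt·ln v = 50.6373.
Equations: 81.0000·k + 17.0000·ln C = 50.6373;  17.0000·k + 4·ln C = 11.2615.
Δ = 81.0000·4 − (17.0000)² = 35.0000; k = (50.6373·4 − 17.0000·11.2615)/35.0000 = 0.31728, ln C = (81.0000·11.2615 − 17.0000·50.6373)/35.0000 = 1.46694.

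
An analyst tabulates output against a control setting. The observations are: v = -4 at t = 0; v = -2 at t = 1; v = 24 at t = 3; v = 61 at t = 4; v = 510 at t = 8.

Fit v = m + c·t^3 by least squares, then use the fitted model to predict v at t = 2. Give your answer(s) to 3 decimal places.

AᵀA·[m, c]ᵀ = Aᵀv reads: 5·m + 604·c = 589;  604·m + 266970·c = 265670.
Eliminating c: 266970·(row 1) − 604·(row 2) gives 970034·m = 266970·589 − 604·265670 = -3219350, so m = -1609675/485017.
Then c = (265670 − 604·(-1609675/485017))/266970 = 486297/485017.
At t = 2: v̂ = (-1609675/485017)·(1) + (486297/485017)·(8) = 2280701/485017.

v̂ = 4.702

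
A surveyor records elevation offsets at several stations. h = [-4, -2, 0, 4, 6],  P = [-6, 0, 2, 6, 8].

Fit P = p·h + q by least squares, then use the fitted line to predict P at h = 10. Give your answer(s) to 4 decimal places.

Forming XᵀX = [[72, 4]; [4, 5]] and XᵀP = [96, 10]ᵀ gives XᵀX·[p, q]ᵀ = XᵀP.
Determinant 72·5 − 4² = 344.
p = (96·5 − 4·10)/344 = 55/43; q = (72·10 − 4·96)/344 = 42/43.
At h = 10: P̂ = (55/43)·(10) + (42/43)·(1) = 592/43.

P̂ = 13.7674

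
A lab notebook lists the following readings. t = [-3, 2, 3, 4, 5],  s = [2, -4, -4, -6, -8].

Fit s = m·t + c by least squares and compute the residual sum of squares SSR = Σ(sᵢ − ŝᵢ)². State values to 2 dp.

Setting ∂/∂m … = 0 gives: 63·m + 11·c = -90;  11·m + 5·c = -20.
Eliminating c: 5·(row 1) − 11·(row 2) gives 194·m = 5·(-90) − 11·(-20) = -230, so m = -115/97.
Then c = ((-20) − 11·(-115/97))/5 = -135/97.
Residuals: -16/97, -23/97, 92/97, 13/97, -66/97; SSR = 142/97.

SSR = 1.46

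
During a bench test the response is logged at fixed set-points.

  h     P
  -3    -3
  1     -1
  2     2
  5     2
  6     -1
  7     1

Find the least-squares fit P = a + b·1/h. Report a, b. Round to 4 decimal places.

Entries of MᵀM: Σ1 = 6, Σ1/h = 176/105, Σ1/h·1/h = 31957/22050.
Right-hand side: ΣP = 0, Σ1/h·P = 289/210.
MᵀM·[a, b]ᵀ = MᵀP becomes [[6, 176/105]; [176/105, 31957/22050]]·[a, b]ᵀ = [0, 289/210]ᵀ.
Eliminating b: (31957/22050)·(row 1) − (176/105)·(row 2) gives (12979/2205)·a = (31957/22050)·0 − (176/105)·(289/210) = -25432/11025, so a = -25432/64895.
Then b = ((289/210) − (176/105)·(-25432/64895))/(31957/22050) = 18207/12979.

a = -0.3919, b = 1.4028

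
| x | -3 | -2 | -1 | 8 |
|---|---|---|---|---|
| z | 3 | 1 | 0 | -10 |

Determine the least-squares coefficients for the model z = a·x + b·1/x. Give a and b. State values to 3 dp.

The normal system MᵀM·[a, b]ᵀ = Mᵀz is [[78, 4]; [4, 793/576]]·[a, b]ᵀ = [-91, -11/4]ᵀ.
Eliminating b: (793/576)·(row 1) − 4·(row 2) gives (8773/96)·a = (793/576)·(-91) − 4·(-11/4) = -65827/576, so a = -65827/52638.
Then b = ((-11/4) − 4·(-65827/52638))/(793/576) = 14352/8773.

a = -1.251, b = 1.636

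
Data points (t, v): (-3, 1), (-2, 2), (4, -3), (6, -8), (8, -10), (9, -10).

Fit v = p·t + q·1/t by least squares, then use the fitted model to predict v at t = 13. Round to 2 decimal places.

From the data, Σt·t = 210, Σt·1/t = 6, Σ1/t·1/t = 2485/5184.
And Σt·v = -237, Σ1/t·v = -52/9.
MᵀM·[p, q]ᵀ = Mᵀv becomes [[210, 6]; [6, 2485/5184]]·[p, q]ᵀ = [-237, -52/9]ᵀ.
Determinant 210·(2485/5184) − 6² = 55871/864.
p = ((-237)·(2485/5184) − 6·(-52/9))/(55871/864) = -136411/111742; q = (210·(-52/9) − 6·(-237))/(55871/864) = 180288/55871.
At t = 13: v̂ = (-136411/111742)·(13) + (180288/55871)·(1/13) = -22692883/1452646.

v̂ = -15.62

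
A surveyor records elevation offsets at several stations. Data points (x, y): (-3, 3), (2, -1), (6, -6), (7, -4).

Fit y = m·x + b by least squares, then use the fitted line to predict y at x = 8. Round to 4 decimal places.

ŷ = -6.1129

The normal system AᵀA·[m, b]ᵀ = Aᵀy is [[98, 12]; [12, 4]]·[m, b]ᵀ = [-75, -8]ᵀ.
Determinant 98·4 − 12² = 248.
m = ((-75)·4 − 12·(-8))/248 = -51/62; b = (98·(-8) − 12·(-75))/248 = 29/62.
At x = 8: ŷ = (-51/62)·(8) + (29/62)·(1) = -379/62.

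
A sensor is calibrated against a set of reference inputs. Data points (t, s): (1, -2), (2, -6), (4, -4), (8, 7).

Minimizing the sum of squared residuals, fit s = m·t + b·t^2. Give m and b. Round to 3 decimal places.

m = -3.289, b = 0.522

Entries of MᵀM: Σt·t = 85, Σt·t^2 = 585, Σt^2·t^2 = 4369.
Moment sums: Σt·s = 26, Σt^2·s = 358.
Eliminating b: 4369·(row 1) − 585·(row 2) gives 29140·m = 4369·26 − 585·358 = -95836, so m = -23959/7285.
Then b = (358 − 585·(-23959/7285))/4369 = 761/1457.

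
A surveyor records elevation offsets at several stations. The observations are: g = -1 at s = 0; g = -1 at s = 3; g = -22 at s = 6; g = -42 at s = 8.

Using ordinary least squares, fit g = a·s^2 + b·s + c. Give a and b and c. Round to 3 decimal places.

Entries of AᵀA: Σs^2·s^2 = 5473, Σs^2·s = 755, Σs^2 = 109, Σs·s = 109, Σs = 17, Σ1 = 4.
Right-hand side: Σs^2·g = -3489, Σs·g = -471, Σg = -66.
Normal equations: [[5473, 755, 109]; [755, 109, 17]; [109, 17, 4]]·[a, b, c]ᵀ = [-3489, -471, -66]ᵀ.
Solving the 3×3 system (Gaussian elimination) gives a = -485/508, b = 1217/508, c = -169/254.

a = -0.955, b = 2.396, c = -0.665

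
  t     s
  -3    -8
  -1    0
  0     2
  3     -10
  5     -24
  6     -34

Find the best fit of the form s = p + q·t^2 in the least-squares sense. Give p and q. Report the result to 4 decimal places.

With design matrix A, AᵀA = [[6, 80]; [80, 2084]] and Aᵀs = [-74, -1986]ᵀ.
Determinant 6·2084 − 80² = 6104.
p = ((-74)·2084 − 80·(-1986))/6104 = 583/763; q = (6·(-1986) − 80·(-74))/6104 = -1499/1526.

p = 0.7641, q = -0.9823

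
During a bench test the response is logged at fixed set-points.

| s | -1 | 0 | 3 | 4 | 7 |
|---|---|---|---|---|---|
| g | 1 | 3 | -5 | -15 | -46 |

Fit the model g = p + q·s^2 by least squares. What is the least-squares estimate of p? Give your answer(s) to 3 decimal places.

AᵀA·[p, q]ᵀ = Aᵀg reads: 5·p + 75·q = -62;  75·p + 2739·q = -2538.
Eliminating q: 2739·(row 1) − 75·(row 2) gives 8070·p = 2739·(-62) − 75·(-2538) = 20532, so p = 3422/1345.
Then q = ((-2538) − 75·(3422/1345))/2739 = -268/269.

p = 2.544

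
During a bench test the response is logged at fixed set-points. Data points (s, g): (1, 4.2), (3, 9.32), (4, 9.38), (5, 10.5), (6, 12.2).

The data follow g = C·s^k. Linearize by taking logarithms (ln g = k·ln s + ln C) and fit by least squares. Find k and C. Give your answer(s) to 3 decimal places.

With ln gᵢ as the transformed response and ln sᵢ as the regressor:
Σln s = 5.8861, Σ(ln s)² = 8.9295, Σln g = 10.7586, Σln s·ln g = 13.8220.
Equations: 8.9295·k + 5.8861·ln C = 13.8220;  5.8861·k + 5·ln C = 10.7586.
Solving (det = 10.0010): k = 0.57828, ln C = 1.47096, so C = exp(1.47096) = 4.35343.

k = 0.578, C = 4.353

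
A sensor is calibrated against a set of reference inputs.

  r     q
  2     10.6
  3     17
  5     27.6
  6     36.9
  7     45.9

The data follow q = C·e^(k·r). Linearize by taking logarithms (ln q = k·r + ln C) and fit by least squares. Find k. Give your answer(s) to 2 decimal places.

k = 0.28

Let Y = ln q. Fitting Y = k·r + ln C by least squares:
XᵀX = [[123.0000, 23.0000]; [23.0000, 5]], rhs = [78.2450, 15.9466]ᵀ  (here Σr = 23.0000, Σ(r)² = 123.0000, Σln q = 15.9466, Σr·ln q = 78.2450).
Solving (det = 86.0000): k = 0.28435, ln C = 1.88131.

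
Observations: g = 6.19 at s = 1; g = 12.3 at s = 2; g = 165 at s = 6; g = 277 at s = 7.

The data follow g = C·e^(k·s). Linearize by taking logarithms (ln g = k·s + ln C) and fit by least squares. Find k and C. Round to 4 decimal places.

Linearized form: ln g = k·s + ln C. From the 4 transformed points,
XᵀX = [[90.0000, 16.0000]; [16.0000, 4]], rhs = [76.8459, 15.0625]ᵀ  (here Σs = 16.0000, Σ(s)² = 90.0000, Σln g = 15.0625, Σs·ln g = 76.8459).
Δ = 90.0000·4 − (16.0000)² = 104.0000; k = (76.8459·4 − 16.0000·15.0625)/104.0000 = 0.63831, ln C = (90.0000·15.0625 − 16.0000·76.8459)/104.0000 = 1.21240, so C = exp(1.21240) = 3.36155.

k = 0.6383, C = 3.3616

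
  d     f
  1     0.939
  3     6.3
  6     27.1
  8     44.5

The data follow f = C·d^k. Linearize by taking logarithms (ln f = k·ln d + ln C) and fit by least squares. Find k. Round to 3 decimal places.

Taking logs, ln f = k·ln d + ln C, so regress ln f on ln d.
Σln d = 4.9698, Σ(ln d)² = 8.7414, Σln f = 8.8726, Σln d·ln f = 15.8265.
Equations: 8.7414·k + 4.9698·ln C = 15.8265;  4.9698·k + 4·ln C = 8.8726.
Δ = 8.7414·4 − (4.9698)² = 10.2667; k = (15.8265·4 − 4.9698·8.8726)/10.2667 = 1.87118, ln C = (8.7414·8.8726 − 4.9698·15.8265)/10.2667 = -0.10669.

k = 1.871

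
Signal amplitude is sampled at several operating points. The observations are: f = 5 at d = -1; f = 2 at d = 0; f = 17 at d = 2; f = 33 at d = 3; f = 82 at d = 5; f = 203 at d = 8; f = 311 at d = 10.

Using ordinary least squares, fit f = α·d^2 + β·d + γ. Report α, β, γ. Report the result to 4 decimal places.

Setting ∂/∂α … = 0 gives: 14819·α + 1671·β + 203·γ = 46512;  1671·α + 203·β + 27·γ = 5272;  203·α + 27·β + 7·γ = 653.
Row-reducing yields α = 70267/23612, β = 26437/23612, γ = 15737/5903.

α = 2.9759, β = 1.1196, γ = 2.6659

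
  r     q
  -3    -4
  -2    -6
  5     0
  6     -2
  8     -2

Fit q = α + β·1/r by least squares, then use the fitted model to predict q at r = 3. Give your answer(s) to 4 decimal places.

q̂ = -0.1360

Forming AᵀA = [[5, -41/120]; [-41/120, 6401/14400]] and Aᵀq = [-14, 15/4]ᵀ gives AᵀA·[α, β]ᵀ = Aᵀq.
Eliminating β: (6401/14400)·(row 1) − (-41/120)·(row 2) gives (2527/1200)·α = (6401/14400)·(-14) − (-41/120)·(15/4) = -17791/3600, so α = -17791/7581.
Then β = ((15/4) − (-41/120)·(-17791/7581))/(6401/14400) = 16760/2527.
At r = 3: q̂ = (-17791/7581)·(1) + (16760/2527)·(1/3) = -1031/7581.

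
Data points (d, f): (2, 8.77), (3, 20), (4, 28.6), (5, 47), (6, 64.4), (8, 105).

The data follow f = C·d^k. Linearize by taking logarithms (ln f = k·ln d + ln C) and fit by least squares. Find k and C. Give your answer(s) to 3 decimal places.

With ln fᵢ as the transformed response and ln dᵢ as the regressor:
Sums: Σln d = 8.6587, Σ(ln d)² = 13.7340, Σln f = 21.1897, Σln d·ln f = 32.7821.
Normal system: [[13.7340, 8.6587]; [8.6587, 6]]·[k, ln C]ᵀ = [32.7821, 21.1897]ᵀ.
Slope k = (n·Σln d·ln f − Σln d·Σln f)/(n·Σ(ln d)² − (Σln d)²) = (6·32.7821 − 8.6587·21.1897)/7.4309 = 1.77872; ln C = (Σln f − k·Σln d)/n = 0.96472, so C = exp(0.96472) = 2.62405.

k = 1.779, C = 2.624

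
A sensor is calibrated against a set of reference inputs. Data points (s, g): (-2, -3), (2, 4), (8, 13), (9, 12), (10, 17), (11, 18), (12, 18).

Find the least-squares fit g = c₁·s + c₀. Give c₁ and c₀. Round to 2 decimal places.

c₁ = 1.53, c₀ = 0.37

Compute the Gram sums: Σs·s = 518, Σs = 50, Σ1 = 7.
Moment sums: Σs·g = 810, Σg = 79.
Normal equations: [[518, 50]; [50, 7]]·[c₁, c₀]ᵀ = [810, 79]ᵀ.
Eliminating c₀: 7·(row 1) − 50·(row 2) gives 1126·c₁ = 7·810 − 50·79 = 1720, so c₁ = 860/563.
Then c₀ = (79 − 50·(860/563))/7 = 211/563.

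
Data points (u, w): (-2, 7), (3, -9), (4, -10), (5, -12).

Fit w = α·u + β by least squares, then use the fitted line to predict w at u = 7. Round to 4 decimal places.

Compute the Gram sums: Σu·u = 54, Σu = 10, Σ1 = 4.
And Σu·w = -141, Σw = -24.
XᵀX·[α, β]ᵀ = Xᵀw becomes [[54, 10]; [10, 4]]·[α, β]ᵀ = [-141, -24]ᵀ.
Determinant 54·4 − 10² = 116.
α = ((-141)·4 − 10·(-24))/116 = -81/29; β = (54·(-24) − 10·(-141))/116 = 57/58.
At u = 7: ŵ = (-81/29)·(7) + (57/58)·(1) = -1077/58.

ŵ = -18.5690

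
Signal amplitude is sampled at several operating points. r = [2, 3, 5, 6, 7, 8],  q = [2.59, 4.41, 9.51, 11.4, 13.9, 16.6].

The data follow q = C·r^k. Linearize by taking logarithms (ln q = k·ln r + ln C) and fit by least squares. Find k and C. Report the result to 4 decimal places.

k = 1.3493, C = 1.0209

With ln qᵢ as the transformed response and ln rᵢ as the regressor:
AᵀA = [[15.5987, 9.2183]; [9.2183, 6]], rhs = [21.2387, 12.5628]ᵀ  (here Σln r = 9.2183, Σ(ln r)² = 15.5987, Σln q = 12.5628, Σln r·ln q = 21.2387).
Δ = 15.5987·6 − (9.2183)² = 8.6152; k = (21.2387·6 − 9.2183·12.5628)/8.6152 = 1.34932, ln C = (15.5987·12.5628 − 9.2183·21.2387)/8.6152 = 0.02073, so C = exp(0.02073) = 1.02094.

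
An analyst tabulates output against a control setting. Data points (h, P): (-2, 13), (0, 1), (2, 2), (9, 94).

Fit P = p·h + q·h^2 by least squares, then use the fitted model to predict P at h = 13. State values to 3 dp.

P̂ = 213.328

The normal system MᵀM·[p, q]ᵀ = MᵀP is [[89, 729]; [729, 6593]]·[p, q]ᵀ = [824, 7674]ᵀ.
det = 89·6593 − 729² = 55336.
p = (824·6593 − 729·7674)/55336 = -80857/27668; q = (89·7674 − 729·824)/55336 = 41145/27668.
At h = 13: P̂ = (-80857/27668)·(13) + (41145/27668)·(169) = 1475591/6917.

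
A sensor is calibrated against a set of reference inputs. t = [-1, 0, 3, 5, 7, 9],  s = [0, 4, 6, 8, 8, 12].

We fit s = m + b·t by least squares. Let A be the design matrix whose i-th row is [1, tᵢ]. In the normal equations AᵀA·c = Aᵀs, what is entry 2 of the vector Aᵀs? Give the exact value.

Entry 2 ↔ basis t, so (Aᵀs)_{2} = Σᵢ (t)·sᵢ = (-1)·(0) + (0)·(4) + (3)·(6) + (5)·(8) + (7)·(8) + (9)·(12) = 222.

222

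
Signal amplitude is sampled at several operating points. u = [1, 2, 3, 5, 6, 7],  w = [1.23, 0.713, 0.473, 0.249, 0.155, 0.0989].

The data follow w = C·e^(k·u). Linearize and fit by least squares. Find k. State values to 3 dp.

k = -0.402

Let Y = ln w. Fitting Y = k·u + ln C by least squares:
XᵀX = [[124.0000, 24.0000]; [24.0000, 6]], rhs = [-37.0485, -6.4482]ᵀ  (here Σu = 24.0000, Σ(u)² = 124.0000, Σln w = -6.4482, Σu·ln w = -37.0485).
Solving (det = 168.0000): k = -0.40199, ln C = 0.53326.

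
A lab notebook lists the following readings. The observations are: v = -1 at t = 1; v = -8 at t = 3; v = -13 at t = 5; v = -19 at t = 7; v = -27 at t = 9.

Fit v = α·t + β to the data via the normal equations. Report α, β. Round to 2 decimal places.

Entries of XᵀX: Σt·t = 165, Σt = 25, Σ1 = 5.
Moment sums: Σt·v = -466, Σv = -68.
Δ = 165·5 − 25² = 200.
α = ((-466)·5 − 25·(-68))/200 = -63/20; β = (165·(-68) − 25·(-466))/200 = 43/20.

α = -3.15, β = 2.15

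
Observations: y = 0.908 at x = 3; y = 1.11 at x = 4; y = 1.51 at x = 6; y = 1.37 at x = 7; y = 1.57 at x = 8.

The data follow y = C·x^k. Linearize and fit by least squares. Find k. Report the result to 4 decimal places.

Taking logs, ln y = k·ln x + ln C, so regress ln y on ln x.
Σln x = 8.3020, Σ(ln x)² = 14.4498, Σln y = 1.1858, Σln x·ln y = 2.3276.
Equations: 14.4498·k + 8.3020·ln C = 2.3276;  8.3020·k + 5·ln C = 1.1858.
Solving (det = 3.3255): k = 0.53923, ln C = -0.65817.

k = 0.5392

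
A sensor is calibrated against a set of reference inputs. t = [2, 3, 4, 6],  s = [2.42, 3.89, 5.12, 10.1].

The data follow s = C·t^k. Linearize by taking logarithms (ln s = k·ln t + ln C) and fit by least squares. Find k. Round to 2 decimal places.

k = 1.28

Let Y = ln s. Fitting Y = k·ln t + ln C by least squares:
AᵀA = [[6.8196, 4.9698]; [4.9698, 4]], rhs = [8.5125, 6.1879]ᵀ  (here Σln t = 4.9698, Σ(ln t)² = 6.8196, Σln s = 6.1879, Σln t·ln s = 8.5125).
Δ = 6.8196·4 − (4.9698)² = 2.5794; k = (8.5125·4 − 4.9698·6.1879)/2.5794 = 1.27835, ln C = (6.8196·6.1879 − 4.9698·8.5125)/2.5794 = -0.04132.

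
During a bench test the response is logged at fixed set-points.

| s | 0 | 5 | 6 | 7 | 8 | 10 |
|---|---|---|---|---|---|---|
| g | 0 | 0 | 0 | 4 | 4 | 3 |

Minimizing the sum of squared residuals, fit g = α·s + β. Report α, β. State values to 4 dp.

α = 0.4138, β = -0.6494

XᵀX·[α, β]ᵀ = Xᵀg reads: 274·α + 36·β = 90;  36·α + 6·β = 11.
(Σs·s = 274, Σs = 36, Σ1 = 6, Σs·g = 90, Σg = 11.)
Δ = 274·6 − 36² = 348.
α = (90·6 − 36·11)/348 = 12/29; β = (274·11 − 36·90)/348 = -113/174.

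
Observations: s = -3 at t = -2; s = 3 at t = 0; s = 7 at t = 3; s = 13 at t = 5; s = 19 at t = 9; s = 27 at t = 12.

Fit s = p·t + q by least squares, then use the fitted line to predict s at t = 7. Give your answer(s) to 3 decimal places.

ŝ = 16.124

With design matrix X, XᵀX = [[263, 27]; [27, 6]] and Xᵀs = [587, 66]ᵀ.
det = 263·6 − 27² = 849.
p = (587·6 − 27·66)/849 = 580/283; q = (263·66 − 27·587)/849 = 503/283.
At t = 7: ŝ = (580/283)·(7) + (503/283)·(1) = 4563/283.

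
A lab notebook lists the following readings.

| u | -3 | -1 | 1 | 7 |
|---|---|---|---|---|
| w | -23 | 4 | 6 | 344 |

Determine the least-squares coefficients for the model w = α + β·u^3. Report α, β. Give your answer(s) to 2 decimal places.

α = 4.55, β = 0.99

Setting ∂/∂α … = 0 gives: 4·α + 316·β = 331;  316·α + 118380·β = 118615.
(Σ1 = 4, Σu^3 = 316, Σu^3·u^3 = 118380, Σw = 331, Σu^3·w = 118615.)
Eliminating β: 118380·(row 1) − 316·(row 2) gives 373664·α = 118380·331 − 316·118615 = 1701440, so α = 53170/11677.
Then β = (118615 − 316·(53170/11677))/118380 = 46233/46708.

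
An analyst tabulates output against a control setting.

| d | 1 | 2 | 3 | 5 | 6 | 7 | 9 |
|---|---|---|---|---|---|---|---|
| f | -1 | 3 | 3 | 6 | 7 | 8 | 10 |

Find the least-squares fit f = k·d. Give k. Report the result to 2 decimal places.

k = 1.13

From the data, Σd·d = 205.
Right-hand side: Σd·f = 232.
So MᵀM·[k]ᵀ = Mᵀf: [[205]]·[k]ᵀ = [232]ᵀ.
Hence k = 232 / 205 ≈ 1.13171.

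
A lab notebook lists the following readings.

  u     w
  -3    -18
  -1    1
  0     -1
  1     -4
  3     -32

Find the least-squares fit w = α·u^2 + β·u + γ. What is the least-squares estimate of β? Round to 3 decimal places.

β = -2.350

The normal equations are: 164·α + 0·β + 20·γ = -453;  0·α + 20·β + 0·γ = -47;  20·α + 0·β + 5·γ = -54.
(Σu^2·u^2 = 164, Σu^2·u = 0, Σu^2 = 20, Σu·u = 20, Σu = 0, Σ1 = 5, Σu^2·w = -453, Σu·w = -47, Σw = -54.)
Inverting the 3×3 Gram matrix, [α, β, γ]ᵀ = [-79/28, -47/20, 17/35]ᵀ.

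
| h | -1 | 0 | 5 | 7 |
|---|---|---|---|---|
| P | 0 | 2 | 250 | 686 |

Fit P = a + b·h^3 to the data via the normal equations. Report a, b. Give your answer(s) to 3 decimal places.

a = 1.695, b = 1.994

The normal system XᵀX·[a, b]ᵀ = XᵀP is [[4, 467]; [467, 133275]]·[a, b]ᵀ = [938, 266548]ᵀ.
Eliminating b: 133275·(row 1) − 467·(row 2) gives 315011·a = 133275·938 − 467·266548 = 534034, so a = 534034/315011.
Then b = (266548 − 467·(534034/315011))/133275 = 628146/315011.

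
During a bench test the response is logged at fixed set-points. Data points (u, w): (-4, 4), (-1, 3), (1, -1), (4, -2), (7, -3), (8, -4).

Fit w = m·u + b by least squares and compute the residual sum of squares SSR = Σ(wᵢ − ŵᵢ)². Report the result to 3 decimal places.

SSR = 4.164

From the data, Σu·u = 147, Σu = 15, Σ1 = 6.
Right-hand side: Σu·w = -81, Σw = -3.
Normal equations: [[147, 15]; [15, 6]]·[m, b]ᵀ = [-81, -3]ᵀ.
det = 147·6 − 15² = 657.
m = ((-81)·6 − 15·(-3))/657 = -49/73; b = (147·(-3) − 15·(-81))/657 = 86/73.
Residuals: 10/73, 84/73, -110/73, -36/73, 38/73, 14/73; SSR = 304/73.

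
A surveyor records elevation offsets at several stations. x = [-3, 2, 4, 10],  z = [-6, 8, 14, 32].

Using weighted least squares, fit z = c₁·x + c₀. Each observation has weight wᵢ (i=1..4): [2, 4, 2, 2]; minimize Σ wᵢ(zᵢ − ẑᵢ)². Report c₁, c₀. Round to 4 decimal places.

c₁ = 2.9318, c₀ = 2.4045

Sums needed: Σwᵢ·x·x = 266, Σwᵢ·x = 30, Σwᵢ·1 = 10.
Right-hand side: Σwᵢ·x·z = 852, Σwᵢ·z = 112.
So MᵀWM·[c₁, c₀]ᵀ = MᵀWz: [[266, 30]; [30, 10]]·[c₁, c₀]ᵀ = [852, 112]ᵀ.
Δ = 266·10 − 30² = 1760.
c₁ = (852·10 − 30·112)/1760 = 129/44; c₀ = (266·112 − 30·852)/1760 = 529/220.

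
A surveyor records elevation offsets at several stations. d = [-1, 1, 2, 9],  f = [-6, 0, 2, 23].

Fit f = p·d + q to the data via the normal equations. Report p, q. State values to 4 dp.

p = 2.9031, q = -3.2335

Setting ∂/∂p … = 0 gives: 87·p + 11·q = 217;  11·p + 4·q = 19.
(Σd·d = 87, Σd = 11, Σ1 = 4, Σd·f = 217, Σf = 19.)
Eliminating q: 4·(row 1) − 11·(row 2) gives 227·p = 4·217 − 11·19 = 659, so p = 659/227.
Then q = (19 − 11·(659/227))/4 = -734/227.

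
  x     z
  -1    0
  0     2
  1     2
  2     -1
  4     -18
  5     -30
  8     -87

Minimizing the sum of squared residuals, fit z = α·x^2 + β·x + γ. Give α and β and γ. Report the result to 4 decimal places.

α = -1.5419, β = 1.1601, γ = 2.4443

Forming MᵀM = [[4995, 709, 111]; [709, 111, 19]; [111, 19, 7]] and Mᵀz = [-6608, -918, -132]ᵀ gives MᵀM·[α, β, γ]ᵀ = Mᵀz.
Inverting the 3×3 Gram matrix, [α, β, γ]ᵀ = [-10027/6503, 7544/6503, 15895/6503]ᵀ.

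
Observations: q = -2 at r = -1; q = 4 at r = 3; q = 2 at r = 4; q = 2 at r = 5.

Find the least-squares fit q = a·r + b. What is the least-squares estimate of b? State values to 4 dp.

With design matrix M, MᵀM = [[51, 11]; [11, 4]] and Mᵀq = [32, 6]ᵀ.
Determinant 51·4 − 11² = 83.
a = (32·4 − 11·6)/83 = 62/83; b = (51·6 − 11·32)/83 = -46/83.

b = -0.5542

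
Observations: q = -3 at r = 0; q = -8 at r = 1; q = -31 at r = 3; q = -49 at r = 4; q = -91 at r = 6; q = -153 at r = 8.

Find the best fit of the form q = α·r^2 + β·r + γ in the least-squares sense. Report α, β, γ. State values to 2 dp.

α = -1.87, β = -3.71, γ = -2.90

Setting ∂/∂α … = 0 gives: 5730·α + 820·β + 126·γ = -14139;  820·α + 126·β + 22·γ = -2067;  126·α + 22·β + 6·γ = -335.
Inverting the 3×3 Gram matrix, [α, β, γ]ᵀ = [-16354/8733, -10804/2911, -50629/17466]ᵀ.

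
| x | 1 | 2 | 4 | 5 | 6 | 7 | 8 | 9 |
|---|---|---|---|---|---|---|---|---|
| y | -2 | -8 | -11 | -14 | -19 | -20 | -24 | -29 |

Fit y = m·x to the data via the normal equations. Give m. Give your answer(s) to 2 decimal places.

m = -3.04

MᵀM·[m]ᵀ = Mᵀy reads: 276·m = -839.
(Σx·x = 276, Σx·y = -839.)
m = (-839)/276 = -3.03986.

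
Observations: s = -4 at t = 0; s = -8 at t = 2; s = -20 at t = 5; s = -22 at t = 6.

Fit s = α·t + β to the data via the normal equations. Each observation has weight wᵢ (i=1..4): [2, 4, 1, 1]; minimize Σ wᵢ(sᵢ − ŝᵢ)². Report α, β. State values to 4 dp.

With design matrix A, AᵀWA = [[77, 19]; [19, 8]] and AᵀWs = [-296, -82]ᵀ.
Determinant 77·8 − 19² = 255.
α = ((-296)·8 − 19·(-82))/255 = -54/17; β = (77·(-82) − 19·(-296))/255 = -46/17.

α = -3.1765, β = -2.7059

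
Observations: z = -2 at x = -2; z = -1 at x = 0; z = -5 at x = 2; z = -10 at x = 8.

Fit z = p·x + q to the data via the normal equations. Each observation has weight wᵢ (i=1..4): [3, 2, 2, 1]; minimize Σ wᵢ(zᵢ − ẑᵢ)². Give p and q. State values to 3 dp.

From the data, Σwᵢ·x·x = 84, Σwᵢ·x = 6, Σwᵢ·1 = 8.
Right-hand side: Σwᵢ·x·z = -88, Σwᵢ·z = -28.
det = 84·8 − 6² = 636.
p = ((-88)·8 − 6·(-28))/636 = -134/159; q = (84·(-28) − 6·(-88))/636 = -152/53.

p = -0.843, q = -2.868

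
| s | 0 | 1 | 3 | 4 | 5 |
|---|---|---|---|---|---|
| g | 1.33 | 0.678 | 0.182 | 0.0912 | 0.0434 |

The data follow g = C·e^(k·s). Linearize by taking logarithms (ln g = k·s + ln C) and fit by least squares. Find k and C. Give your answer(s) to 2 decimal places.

With ln gᵢ as the transformed response and sᵢ as the regressor:
Σs = 13.0000, Σ(s)² = 51.0000, Σln g = -7.3392, Σs·ln g = -30.7651.
Normal system: [[51.0000, 13.0000]; [13.0000, 5]]·[k, ln C]ᵀ = [-30.7651, -7.3392]ᵀ.
Solving (det = 86.0000): k = -0.67926, ln C = 0.29824, so C = exp(0.29824) = 1.34749.

k = -0.68, C = 1.35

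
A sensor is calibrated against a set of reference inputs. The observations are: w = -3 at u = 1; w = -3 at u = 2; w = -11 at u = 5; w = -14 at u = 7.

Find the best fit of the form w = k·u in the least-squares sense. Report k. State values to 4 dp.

k = -2.0506

Forming AᵀA = [[79]] and Aᵀw = [-162]ᵀ gives AᵀA·[k]ᵀ = Aᵀw.
Hence k = -162 / 79 ≈ -2.05063.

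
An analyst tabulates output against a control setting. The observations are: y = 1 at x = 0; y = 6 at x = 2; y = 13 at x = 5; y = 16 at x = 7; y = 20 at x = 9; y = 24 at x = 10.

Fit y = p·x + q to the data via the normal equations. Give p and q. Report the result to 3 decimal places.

The normal system AᵀA·[p, q]ᵀ = Aᵀy is [[259, 33]; [33, 6]]·[p, q]ᵀ = [609, 80]ᵀ.
det = 259·6 − 33² = 465.
p = (609·6 − 33·80)/465 = 338/155; q = (259·80 − 33·609)/465 = 623/465.

p = 2.181, q = 1.340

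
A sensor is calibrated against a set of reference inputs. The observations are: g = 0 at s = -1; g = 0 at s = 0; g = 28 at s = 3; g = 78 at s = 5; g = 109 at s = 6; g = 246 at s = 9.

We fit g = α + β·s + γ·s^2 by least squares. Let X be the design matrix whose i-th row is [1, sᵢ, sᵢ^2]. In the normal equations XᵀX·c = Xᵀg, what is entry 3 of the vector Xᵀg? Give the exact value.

26052

Entry 3 ↔ basis s^2, so (Xᵀg)_{3} = Σᵢ (s^2)·gᵢ = (1)·(0) + (0)·(0) + (9)·(28) + (25)·(78) + (36)·(109) + (81)·(246) = 26052.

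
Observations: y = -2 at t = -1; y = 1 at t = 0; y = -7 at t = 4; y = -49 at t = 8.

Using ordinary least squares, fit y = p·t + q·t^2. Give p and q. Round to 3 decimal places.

p = 2.239, q = -1.042

From the data, Σt·t = 81, Σt·t^2 = 575, Σt^2·t^2 = 4353.
For Aᵀy: Σt·y = -418, Σt^2·y = -3250.
So AᵀA·[p, q]ᵀ = Aᵀy: [[81, 575]; [575, 4353]]·[p, q]ᵀ = [-418, -3250]ᵀ.
det = 81·4353 − 575² = 21968.
p = ((-418)·4353 − 575·(-3250))/21968 = 12299/5492; q = (81·(-3250) − 575·(-418))/21968 = -5725/5492.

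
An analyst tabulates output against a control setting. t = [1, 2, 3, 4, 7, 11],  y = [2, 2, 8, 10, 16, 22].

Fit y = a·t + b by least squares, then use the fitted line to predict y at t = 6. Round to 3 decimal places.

AᵀA·[a, b]ᵀ = Aᵀy reads: 200·a + 28·b = 424;  28·a + 6·b = 60.
(Σt·t = 200, Σt = 28, Σ1 = 6, Σt·y = 424, Σy = 60.)
Determinant 200·6 − 28² = 416.
a = (424·6 − 28·60)/416 = 27/13; b = (200·60 − 28·424)/416 = 4/13.
At t = 6: ŷ = (27/13)·(6) + (4/13)·(1) = 166/13.

ŷ = 12.769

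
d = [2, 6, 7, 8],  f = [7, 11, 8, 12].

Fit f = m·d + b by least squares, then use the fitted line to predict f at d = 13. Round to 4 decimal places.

f̂ = 14.2169

Forming AᵀA = [[153, 23]; [23, 4]] and Aᵀf = [232, 38]ᵀ gives AᵀA·[m, b]ᵀ = Aᵀf.
det = 153·4 − 23² = 83.
m = (232·4 − 23·38)/83 = 54/83; b = (153·38 − 23·232)/83 = 478/83.
At d = 13: f̂ = (54/83)·(13) + (478/83)·(1) = 1180/83.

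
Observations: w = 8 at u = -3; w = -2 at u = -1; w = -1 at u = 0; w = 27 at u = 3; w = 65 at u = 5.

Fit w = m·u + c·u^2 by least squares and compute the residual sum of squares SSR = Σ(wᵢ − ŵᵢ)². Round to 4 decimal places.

Entries of XᵀX: Σu·u = 44, Σu·u^2 = 124, Σu^2·u^2 = 788.
Moment sums: Σu·w = 384, Σu^2·w = 1938.
Eliminating c: 788·(row 1) − 124·(row 2) gives 19296·m = 788·384 − 124·1938 = 62280, so m = 865/268.
Then c = (1938 − 124·(865/268))/788 = 523/268.
Residuals: 8/67, -97/134, -1, -33/134, 5/67; SSR = 215/134.

SSR = 1.6045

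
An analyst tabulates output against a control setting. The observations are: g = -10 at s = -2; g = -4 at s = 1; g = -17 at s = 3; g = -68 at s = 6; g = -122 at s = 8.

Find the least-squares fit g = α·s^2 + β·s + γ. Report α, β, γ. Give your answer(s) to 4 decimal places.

Entries of XᵀX: Σs^2·s^2 = 5490, Σs^2·s = 748, Σs^2 = 114, Σs·s = 114, Σs = 16, Σ1 = 5.
For Xᵀg: Σs^2·g = -10453, Σs·g = -1419, Σg = -221.
Normal equations: [[5490, 748, 114]; [748, 114, 16]; [114, 16, 5]]·[α, β, γ]ᵀ = [-10453, -1419, -221]ᵀ.
Inverting the 3×3 Gram matrix, [α, β, γ]ᵀ = [-1345/694, 341/694, -550/347]ᵀ.

α = -1.9380, β = 0.4914, γ = -1.5850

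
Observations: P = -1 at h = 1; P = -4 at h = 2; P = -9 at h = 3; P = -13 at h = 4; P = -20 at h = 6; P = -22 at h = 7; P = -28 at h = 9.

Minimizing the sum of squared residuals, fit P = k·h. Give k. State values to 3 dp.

Entries of XᵀX: Σh·h = 196.
For XᵀP: Σh·P = -614.
So XᵀX·[k]ᵀ = XᵀP: [[196]]·[k]ᵀ = [-614]ᵀ.
k = (-614)/196 = -3.13265.

k = -3.133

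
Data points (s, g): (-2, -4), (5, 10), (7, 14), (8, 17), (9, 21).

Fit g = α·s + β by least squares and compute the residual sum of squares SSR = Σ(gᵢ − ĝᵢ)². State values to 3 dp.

Setting ∂/∂α … = 0 gives: 223·α + 27·β = 481;  27·α + 5·β = 58.
(Σs·s = 223, Σs = 27, Σ1 = 5, Σs·g = 481, Σg = 58.)
Δ = 223·5 − 27² = 386.
α = (481·5 − 27·58)/386 = 839/386; β = (223·58 − 27·481)/386 = -53/386.
Residuals: 187/386, -141/193, -208/193, -97/386, 304/193; SSR = 1727/386.

SSR = 4.474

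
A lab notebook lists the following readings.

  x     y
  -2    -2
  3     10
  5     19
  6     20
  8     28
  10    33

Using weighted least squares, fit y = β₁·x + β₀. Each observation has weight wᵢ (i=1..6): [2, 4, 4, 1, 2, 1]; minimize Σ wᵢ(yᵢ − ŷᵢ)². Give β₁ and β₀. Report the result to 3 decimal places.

β₁ = 3.042, β₀ = 2.750

From the data, Σwᵢ·x·x = 408, Σwᵢ·x = 60, Σwᵢ·1 = 14.
And Σwᵢ·x·y = 1406, Σwᵢ·y = 221.
Determinant 408·14 − 60² = 2112.
β₁ = (1406·14 − 60·221)/2112 = 73/24; β₀ = (408·221 − 60·1406)/2112 = 11/4.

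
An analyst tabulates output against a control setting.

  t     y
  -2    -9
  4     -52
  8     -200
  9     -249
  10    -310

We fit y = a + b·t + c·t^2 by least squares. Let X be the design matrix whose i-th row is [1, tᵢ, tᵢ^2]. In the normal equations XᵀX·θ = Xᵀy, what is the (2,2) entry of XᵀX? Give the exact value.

265

Row 2 ↔ basis t, column 2 ↔ basis t, so (XᵀX)_{2,2} = Σᵢ (t)·(t) = (-2)·(-2) + (4)·(4) + (8)·(8) + (9)·(9) + (10)·(10) = 265.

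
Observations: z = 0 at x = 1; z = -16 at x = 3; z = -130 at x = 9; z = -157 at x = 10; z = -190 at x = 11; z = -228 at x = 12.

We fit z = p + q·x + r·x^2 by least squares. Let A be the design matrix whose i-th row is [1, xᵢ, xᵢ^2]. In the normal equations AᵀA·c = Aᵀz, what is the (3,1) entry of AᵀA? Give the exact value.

Row 3 ↔ basis x^2, column 1 ↔ basis 1, so (AᵀA)_{3,1} = Σᵢ x^2 = (1)·(1) + (9)·(1) + (81)·(1) + (100)·(1) + (121)·(1) + (144)·(1) = 456.

456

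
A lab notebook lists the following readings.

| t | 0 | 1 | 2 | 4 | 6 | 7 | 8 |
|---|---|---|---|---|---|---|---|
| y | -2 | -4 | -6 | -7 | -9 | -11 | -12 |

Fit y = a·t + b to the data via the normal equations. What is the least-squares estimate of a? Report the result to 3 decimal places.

a = -1.155

Compute the Gram sums: Σt·t = 170, Σt = 28, Σ1 = 7.
Right-hand side: Σt·y = -271, Σy = -51.
Normal equations: [[170, 28]; [28, 7]]·[a, b]ᵀ = [-271, -51]ᵀ.
det = 170·7 − 28² = 406.
a = ((-271)·7 − 28·(-51))/406 = -67/58; b = (170·(-51) − 28·(-271))/406 = -541/203.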